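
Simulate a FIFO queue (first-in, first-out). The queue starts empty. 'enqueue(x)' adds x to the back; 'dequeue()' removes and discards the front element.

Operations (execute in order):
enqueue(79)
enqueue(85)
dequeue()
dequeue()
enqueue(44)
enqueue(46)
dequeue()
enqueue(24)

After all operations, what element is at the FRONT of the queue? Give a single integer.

enqueue(79): queue = [79]
enqueue(85): queue = [79, 85]
dequeue(): queue = [85]
dequeue(): queue = []
enqueue(44): queue = [44]
enqueue(46): queue = [44, 46]
dequeue(): queue = [46]
enqueue(24): queue = [46, 24]

Answer: 46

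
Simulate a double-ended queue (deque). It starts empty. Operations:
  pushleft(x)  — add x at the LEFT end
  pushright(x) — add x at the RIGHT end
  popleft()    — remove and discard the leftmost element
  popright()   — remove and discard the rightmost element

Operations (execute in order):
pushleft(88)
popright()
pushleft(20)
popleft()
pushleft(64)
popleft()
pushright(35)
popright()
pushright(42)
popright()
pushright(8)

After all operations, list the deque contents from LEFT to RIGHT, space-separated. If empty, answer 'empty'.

pushleft(88): [88]
popright(): []
pushleft(20): [20]
popleft(): []
pushleft(64): [64]
popleft(): []
pushright(35): [35]
popright(): []
pushright(42): [42]
popright(): []
pushright(8): [8]

Answer: 8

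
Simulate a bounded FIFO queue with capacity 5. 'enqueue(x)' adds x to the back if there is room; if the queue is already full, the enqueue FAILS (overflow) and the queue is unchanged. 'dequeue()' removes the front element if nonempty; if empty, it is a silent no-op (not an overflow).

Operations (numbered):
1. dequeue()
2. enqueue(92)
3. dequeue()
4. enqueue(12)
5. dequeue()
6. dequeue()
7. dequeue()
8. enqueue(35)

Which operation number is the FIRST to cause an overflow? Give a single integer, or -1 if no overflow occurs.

Answer: -1

Derivation:
1. dequeue(): empty, no-op, size=0
2. enqueue(92): size=1
3. dequeue(): size=0
4. enqueue(12): size=1
5. dequeue(): size=0
6. dequeue(): empty, no-op, size=0
7. dequeue(): empty, no-op, size=0
8. enqueue(35): size=1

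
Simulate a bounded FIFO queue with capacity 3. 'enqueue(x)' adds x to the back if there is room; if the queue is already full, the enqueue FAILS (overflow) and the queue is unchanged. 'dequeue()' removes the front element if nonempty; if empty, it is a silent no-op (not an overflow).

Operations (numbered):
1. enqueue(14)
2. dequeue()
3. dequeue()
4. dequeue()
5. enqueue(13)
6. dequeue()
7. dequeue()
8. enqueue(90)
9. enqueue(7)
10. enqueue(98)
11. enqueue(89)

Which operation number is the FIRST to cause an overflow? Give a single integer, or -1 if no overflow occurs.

Answer: 11

Derivation:
1. enqueue(14): size=1
2. dequeue(): size=0
3. dequeue(): empty, no-op, size=0
4. dequeue(): empty, no-op, size=0
5. enqueue(13): size=1
6. dequeue(): size=0
7. dequeue(): empty, no-op, size=0
8. enqueue(90): size=1
9. enqueue(7): size=2
10. enqueue(98): size=3
11. enqueue(89): size=3=cap → OVERFLOW (fail)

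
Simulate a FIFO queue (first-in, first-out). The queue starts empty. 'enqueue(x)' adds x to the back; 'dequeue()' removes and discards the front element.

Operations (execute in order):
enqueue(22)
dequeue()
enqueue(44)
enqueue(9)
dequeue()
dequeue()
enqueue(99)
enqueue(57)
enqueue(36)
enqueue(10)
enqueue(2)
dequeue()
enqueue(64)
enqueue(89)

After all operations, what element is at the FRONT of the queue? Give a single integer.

Answer: 57

Derivation:
enqueue(22): queue = [22]
dequeue(): queue = []
enqueue(44): queue = [44]
enqueue(9): queue = [44, 9]
dequeue(): queue = [9]
dequeue(): queue = []
enqueue(99): queue = [99]
enqueue(57): queue = [99, 57]
enqueue(36): queue = [99, 57, 36]
enqueue(10): queue = [99, 57, 36, 10]
enqueue(2): queue = [99, 57, 36, 10, 2]
dequeue(): queue = [57, 36, 10, 2]
enqueue(64): queue = [57, 36, 10, 2, 64]
enqueue(89): queue = [57, 36, 10, 2, 64, 89]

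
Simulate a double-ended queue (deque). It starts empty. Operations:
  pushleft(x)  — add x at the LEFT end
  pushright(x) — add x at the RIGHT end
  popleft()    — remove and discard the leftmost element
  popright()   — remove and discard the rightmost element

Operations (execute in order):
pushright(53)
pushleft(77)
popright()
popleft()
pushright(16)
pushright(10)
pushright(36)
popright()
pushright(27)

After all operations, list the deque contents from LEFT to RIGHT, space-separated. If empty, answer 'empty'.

Answer: 16 10 27

Derivation:
pushright(53): [53]
pushleft(77): [77, 53]
popright(): [77]
popleft(): []
pushright(16): [16]
pushright(10): [16, 10]
pushright(36): [16, 10, 36]
popright(): [16, 10]
pushright(27): [16, 10, 27]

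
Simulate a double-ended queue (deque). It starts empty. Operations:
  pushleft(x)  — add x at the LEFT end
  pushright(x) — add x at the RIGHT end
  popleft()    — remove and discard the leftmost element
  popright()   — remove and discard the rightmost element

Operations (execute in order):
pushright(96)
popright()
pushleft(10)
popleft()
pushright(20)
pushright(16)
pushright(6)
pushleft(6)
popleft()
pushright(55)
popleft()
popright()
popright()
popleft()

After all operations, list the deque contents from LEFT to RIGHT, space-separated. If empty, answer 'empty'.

pushright(96): [96]
popright(): []
pushleft(10): [10]
popleft(): []
pushright(20): [20]
pushright(16): [20, 16]
pushright(6): [20, 16, 6]
pushleft(6): [6, 20, 16, 6]
popleft(): [20, 16, 6]
pushright(55): [20, 16, 6, 55]
popleft(): [16, 6, 55]
popright(): [16, 6]
popright(): [16]
popleft(): []

Answer: empty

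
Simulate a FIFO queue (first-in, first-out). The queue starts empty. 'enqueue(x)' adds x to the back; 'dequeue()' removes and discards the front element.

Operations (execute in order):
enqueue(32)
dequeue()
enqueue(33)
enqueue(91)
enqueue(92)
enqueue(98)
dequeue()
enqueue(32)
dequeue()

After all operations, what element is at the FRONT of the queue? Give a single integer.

enqueue(32): queue = [32]
dequeue(): queue = []
enqueue(33): queue = [33]
enqueue(91): queue = [33, 91]
enqueue(92): queue = [33, 91, 92]
enqueue(98): queue = [33, 91, 92, 98]
dequeue(): queue = [91, 92, 98]
enqueue(32): queue = [91, 92, 98, 32]
dequeue(): queue = [92, 98, 32]

Answer: 92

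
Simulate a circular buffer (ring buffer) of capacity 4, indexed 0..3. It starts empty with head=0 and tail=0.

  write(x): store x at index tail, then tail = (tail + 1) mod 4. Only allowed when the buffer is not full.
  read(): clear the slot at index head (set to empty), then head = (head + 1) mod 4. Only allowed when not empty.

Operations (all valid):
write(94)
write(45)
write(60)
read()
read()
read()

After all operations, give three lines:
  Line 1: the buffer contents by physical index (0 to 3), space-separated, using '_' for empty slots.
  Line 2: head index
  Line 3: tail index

Answer: _ _ _ _
3
3

Derivation:
write(94): buf=[94 _ _ _], head=0, tail=1, size=1
write(45): buf=[94 45 _ _], head=0, tail=2, size=2
write(60): buf=[94 45 60 _], head=0, tail=3, size=3
read(): buf=[_ 45 60 _], head=1, tail=3, size=2
read(): buf=[_ _ 60 _], head=2, tail=3, size=1
read(): buf=[_ _ _ _], head=3, tail=3, size=0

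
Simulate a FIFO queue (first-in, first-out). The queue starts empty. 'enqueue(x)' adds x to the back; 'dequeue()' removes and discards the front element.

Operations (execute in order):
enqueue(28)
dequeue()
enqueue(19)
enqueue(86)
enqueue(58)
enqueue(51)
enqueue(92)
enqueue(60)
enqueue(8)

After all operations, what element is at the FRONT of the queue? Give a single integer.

Answer: 19

Derivation:
enqueue(28): queue = [28]
dequeue(): queue = []
enqueue(19): queue = [19]
enqueue(86): queue = [19, 86]
enqueue(58): queue = [19, 86, 58]
enqueue(51): queue = [19, 86, 58, 51]
enqueue(92): queue = [19, 86, 58, 51, 92]
enqueue(60): queue = [19, 86, 58, 51, 92, 60]
enqueue(8): queue = [19, 86, 58, 51, 92, 60, 8]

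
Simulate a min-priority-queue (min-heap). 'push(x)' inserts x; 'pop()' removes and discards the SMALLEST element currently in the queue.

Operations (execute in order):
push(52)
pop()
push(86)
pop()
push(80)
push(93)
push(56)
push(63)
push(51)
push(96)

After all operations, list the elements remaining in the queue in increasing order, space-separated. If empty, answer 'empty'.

Answer: 51 56 63 80 93 96

Derivation:
push(52): heap contents = [52]
pop() → 52: heap contents = []
push(86): heap contents = [86]
pop() → 86: heap contents = []
push(80): heap contents = [80]
push(93): heap contents = [80, 93]
push(56): heap contents = [56, 80, 93]
push(63): heap contents = [56, 63, 80, 93]
push(51): heap contents = [51, 56, 63, 80, 93]
push(96): heap contents = [51, 56, 63, 80, 93, 96]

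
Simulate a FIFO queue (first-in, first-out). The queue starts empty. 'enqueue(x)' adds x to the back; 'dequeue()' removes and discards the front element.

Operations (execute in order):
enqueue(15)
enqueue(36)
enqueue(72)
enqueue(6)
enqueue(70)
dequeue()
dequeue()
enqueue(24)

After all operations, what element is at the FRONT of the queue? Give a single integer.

enqueue(15): queue = [15]
enqueue(36): queue = [15, 36]
enqueue(72): queue = [15, 36, 72]
enqueue(6): queue = [15, 36, 72, 6]
enqueue(70): queue = [15, 36, 72, 6, 70]
dequeue(): queue = [36, 72, 6, 70]
dequeue(): queue = [72, 6, 70]
enqueue(24): queue = [72, 6, 70, 24]

Answer: 72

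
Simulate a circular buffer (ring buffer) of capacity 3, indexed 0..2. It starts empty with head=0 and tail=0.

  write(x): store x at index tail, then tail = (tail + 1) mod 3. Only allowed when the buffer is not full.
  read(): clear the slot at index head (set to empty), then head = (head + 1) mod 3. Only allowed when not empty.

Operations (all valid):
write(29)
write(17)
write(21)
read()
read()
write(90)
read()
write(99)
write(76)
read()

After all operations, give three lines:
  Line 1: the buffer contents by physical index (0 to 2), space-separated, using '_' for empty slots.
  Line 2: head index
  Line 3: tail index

write(29): buf=[29 _ _], head=0, tail=1, size=1
write(17): buf=[29 17 _], head=0, tail=2, size=2
write(21): buf=[29 17 21], head=0, tail=0, size=3
read(): buf=[_ 17 21], head=1, tail=0, size=2
read(): buf=[_ _ 21], head=2, tail=0, size=1
write(90): buf=[90 _ 21], head=2, tail=1, size=2
read(): buf=[90 _ _], head=0, tail=1, size=1
write(99): buf=[90 99 _], head=0, tail=2, size=2
write(76): buf=[90 99 76], head=0, tail=0, size=3
read(): buf=[_ 99 76], head=1, tail=0, size=2

Answer: _ 99 76
1
0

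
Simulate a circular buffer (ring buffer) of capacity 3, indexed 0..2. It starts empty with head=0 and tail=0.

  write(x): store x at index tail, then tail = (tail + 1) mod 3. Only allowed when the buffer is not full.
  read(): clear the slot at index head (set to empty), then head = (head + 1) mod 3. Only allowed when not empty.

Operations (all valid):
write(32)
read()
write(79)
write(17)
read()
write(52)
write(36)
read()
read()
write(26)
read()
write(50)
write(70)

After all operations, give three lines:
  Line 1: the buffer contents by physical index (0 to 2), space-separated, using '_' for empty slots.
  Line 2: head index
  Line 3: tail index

Answer: 50 70 26
2
2

Derivation:
write(32): buf=[32 _ _], head=0, tail=1, size=1
read(): buf=[_ _ _], head=1, tail=1, size=0
write(79): buf=[_ 79 _], head=1, tail=2, size=1
write(17): buf=[_ 79 17], head=1, tail=0, size=2
read(): buf=[_ _ 17], head=2, tail=0, size=1
write(52): buf=[52 _ 17], head=2, tail=1, size=2
write(36): buf=[52 36 17], head=2, tail=2, size=3
read(): buf=[52 36 _], head=0, tail=2, size=2
read(): buf=[_ 36 _], head=1, tail=2, size=1
write(26): buf=[_ 36 26], head=1, tail=0, size=2
read(): buf=[_ _ 26], head=2, tail=0, size=1
write(50): buf=[50 _ 26], head=2, tail=1, size=2
write(70): buf=[50 70 26], head=2, tail=2, size=3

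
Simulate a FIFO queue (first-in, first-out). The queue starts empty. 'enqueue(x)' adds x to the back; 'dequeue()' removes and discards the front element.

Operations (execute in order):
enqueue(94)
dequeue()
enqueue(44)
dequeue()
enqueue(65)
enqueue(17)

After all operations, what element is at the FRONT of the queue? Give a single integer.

Answer: 65

Derivation:
enqueue(94): queue = [94]
dequeue(): queue = []
enqueue(44): queue = [44]
dequeue(): queue = []
enqueue(65): queue = [65]
enqueue(17): queue = [65, 17]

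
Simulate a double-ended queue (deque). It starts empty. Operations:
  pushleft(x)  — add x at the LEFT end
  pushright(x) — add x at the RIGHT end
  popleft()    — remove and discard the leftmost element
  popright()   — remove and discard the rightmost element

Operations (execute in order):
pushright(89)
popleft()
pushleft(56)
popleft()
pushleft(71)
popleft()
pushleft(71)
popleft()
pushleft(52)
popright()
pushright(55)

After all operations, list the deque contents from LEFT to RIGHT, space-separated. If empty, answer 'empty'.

Answer: 55

Derivation:
pushright(89): [89]
popleft(): []
pushleft(56): [56]
popleft(): []
pushleft(71): [71]
popleft(): []
pushleft(71): [71]
popleft(): []
pushleft(52): [52]
popright(): []
pushright(55): [55]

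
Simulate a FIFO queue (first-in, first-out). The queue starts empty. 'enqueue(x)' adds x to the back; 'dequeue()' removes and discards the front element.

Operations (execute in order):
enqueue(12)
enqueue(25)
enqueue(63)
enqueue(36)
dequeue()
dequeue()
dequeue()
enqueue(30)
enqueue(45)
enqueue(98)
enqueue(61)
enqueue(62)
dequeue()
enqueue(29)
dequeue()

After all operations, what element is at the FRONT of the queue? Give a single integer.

Answer: 45

Derivation:
enqueue(12): queue = [12]
enqueue(25): queue = [12, 25]
enqueue(63): queue = [12, 25, 63]
enqueue(36): queue = [12, 25, 63, 36]
dequeue(): queue = [25, 63, 36]
dequeue(): queue = [63, 36]
dequeue(): queue = [36]
enqueue(30): queue = [36, 30]
enqueue(45): queue = [36, 30, 45]
enqueue(98): queue = [36, 30, 45, 98]
enqueue(61): queue = [36, 30, 45, 98, 61]
enqueue(62): queue = [36, 30, 45, 98, 61, 62]
dequeue(): queue = [30, 45, 98, 61, 62]
enqueue(29): queue = [30, 45, 98, 61, 62, 29]
dequeue(): queue = [45, 98, 61, 62, 29]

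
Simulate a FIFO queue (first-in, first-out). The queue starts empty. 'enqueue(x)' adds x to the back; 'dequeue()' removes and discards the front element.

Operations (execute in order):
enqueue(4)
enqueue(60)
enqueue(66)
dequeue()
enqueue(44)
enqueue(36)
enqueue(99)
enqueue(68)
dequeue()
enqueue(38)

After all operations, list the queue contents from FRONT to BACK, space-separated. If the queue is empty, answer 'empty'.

enqueue(4): [4]
enqueue(60): [4, 60]
enqueue(66): [4, 60, 66]
dequeue(): [60, 66]
enqueue(44): [60, 66, 44]
enqueue(36): [60, 66, 44, 36]
enqueue(99): [60, 66, 44, 36, 99]
enqueue(68): [60, 66, 44, 36, 99, 68]
dequeue(): [66, 44, 36, 99, 68]
enqueue(38): [66, 44, 36, 99, 68, 38]

Answer: 66 44 36 99 68 38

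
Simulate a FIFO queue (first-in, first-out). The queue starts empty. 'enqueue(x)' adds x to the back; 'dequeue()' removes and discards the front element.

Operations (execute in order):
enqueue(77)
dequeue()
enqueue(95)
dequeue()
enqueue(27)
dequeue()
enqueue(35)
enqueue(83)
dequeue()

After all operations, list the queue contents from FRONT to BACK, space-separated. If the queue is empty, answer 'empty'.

Answer: 83

Derivation:
enqueue(77): [77]
dequeue(): []
enqueue(95): [95]
dequeue(): []
enqueue(27): [27]
dequeue(): []
enqueue(35): [35]
enqueue(83): [35, 83]
dequeue(): [83]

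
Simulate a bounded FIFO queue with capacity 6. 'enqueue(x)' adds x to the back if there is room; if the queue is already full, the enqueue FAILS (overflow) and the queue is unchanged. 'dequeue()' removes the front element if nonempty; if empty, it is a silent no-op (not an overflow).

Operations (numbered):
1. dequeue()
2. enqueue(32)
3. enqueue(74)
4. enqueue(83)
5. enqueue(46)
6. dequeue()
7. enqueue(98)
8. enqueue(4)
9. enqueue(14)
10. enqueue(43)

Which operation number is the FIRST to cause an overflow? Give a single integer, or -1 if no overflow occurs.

Answer: 10

Derivation:
1. dequeue(): empty, no-op, size=0
2. enqueue(32): size=1
3. enqueue(74): size=2
4. enqueue(83): size=3
5. enqueue(46): size=4
6. dequeue(): size=3
7. enqueue(98): size=4
8. enqueue(4): size=5
9. enqueue(14): size=6
10. enqueue(43): size=6=cap → OVERFLOW (fail)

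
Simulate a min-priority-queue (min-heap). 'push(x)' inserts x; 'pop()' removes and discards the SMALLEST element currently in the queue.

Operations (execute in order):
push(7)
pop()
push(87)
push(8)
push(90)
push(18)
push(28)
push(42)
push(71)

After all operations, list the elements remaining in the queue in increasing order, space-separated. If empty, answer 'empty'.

push(7): heap contents = [7]
pop() → 7: heap contents = []
push(87): heap contents = [87]
push(8): heap contents = [8, 87]
push(90): heap contents = [8, 87, 90]
push(18): heap contents = [8, 18, 87, 90]
push(28): heap contents = [8, 18, 28, 87, 90]
push(42): heap contents = [8, 18, 28, 42, 87, 90]
push(71): heap contents = [8, 18, 28, 42, 71, 87, 90]

Answer: 8 18 28 42 71 87 90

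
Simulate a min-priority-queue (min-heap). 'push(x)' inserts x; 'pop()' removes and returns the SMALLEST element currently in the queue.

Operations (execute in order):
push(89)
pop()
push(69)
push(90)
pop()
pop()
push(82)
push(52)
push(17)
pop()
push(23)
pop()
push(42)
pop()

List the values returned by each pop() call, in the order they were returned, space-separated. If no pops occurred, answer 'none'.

Answer: 89 69 90 17 23 42

Derivation:
push(89): heap contents = [89]
pop() → 89: heap contents = []
push(69): heap contents = [69]
push(90): heap contents = [69, 90]
pop() → 69: heap contents = [90]
pop() → 90: heap contents = []
push(82): heap contents = [82]
push(52): heap contents = [52, 82]
push(17): heap contents = [17, 52, 82]
pop() → 17: heap contents = [52, 82]
push(23): heap contents = [23, 52, 82]
pop() → 23: heap contents = [52, 82]
push(42): heap contents = [42, 52, 82]
pop() → 42: heap contents = [52, 82]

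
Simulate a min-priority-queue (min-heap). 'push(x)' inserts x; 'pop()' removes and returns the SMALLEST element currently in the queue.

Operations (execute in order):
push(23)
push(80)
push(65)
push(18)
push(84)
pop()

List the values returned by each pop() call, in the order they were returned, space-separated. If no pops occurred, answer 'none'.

push(23): heap contents = [23]
push(80): heap contents = [23, 80]
push(65): heap contents = [23, 65, 80]
push(18): heap contents = [18, 23, 65, 80]
push(84): heap contents = [18, 23, 65, 80, 84]
pop() → 18: heap contents = [23, 65, 80, 84]

Answer: 18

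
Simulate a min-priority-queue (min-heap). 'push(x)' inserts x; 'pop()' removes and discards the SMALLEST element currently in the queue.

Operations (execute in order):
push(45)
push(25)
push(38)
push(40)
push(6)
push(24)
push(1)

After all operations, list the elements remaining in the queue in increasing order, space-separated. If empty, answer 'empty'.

push(45): heap contents = [45]
push(25): heap contents = [25, 45]
push(38): heap contents = [25, 38, 45]
push(40): heap contents = [25, 38, 40, 45]
push(6): heap contents = [6, 25, 38, 40, 45]
push(24): heap contents = [6, 24, 25, 38, 40, 45]
push(1): heap contents = [1, 6, 24, 25, 38, 40, 45]

Answer: 1 6 24 25 38 40 45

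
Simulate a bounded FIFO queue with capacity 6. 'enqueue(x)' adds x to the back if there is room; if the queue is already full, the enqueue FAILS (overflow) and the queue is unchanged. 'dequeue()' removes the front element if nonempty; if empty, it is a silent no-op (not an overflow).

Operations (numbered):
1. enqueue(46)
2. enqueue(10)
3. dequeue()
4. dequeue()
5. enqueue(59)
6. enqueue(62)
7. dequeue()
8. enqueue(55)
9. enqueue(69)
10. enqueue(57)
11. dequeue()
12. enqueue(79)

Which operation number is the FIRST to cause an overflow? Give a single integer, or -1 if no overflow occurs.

Answer: -1

Derivation:
1. enqueue(46): size=1
2. enqueue(10): size=2
3. dequeue(): size=1
4. dequeue(): size=0
5. enqueue(59): size=1
6. enqueue(62): size=2
7. dequeue(): size=1
8. enqueue(55): size=2
9. enqueue(69): size=3
10. enqueue(57): size=4
11. dequeue(): size=3
12. enqueue(79): size=4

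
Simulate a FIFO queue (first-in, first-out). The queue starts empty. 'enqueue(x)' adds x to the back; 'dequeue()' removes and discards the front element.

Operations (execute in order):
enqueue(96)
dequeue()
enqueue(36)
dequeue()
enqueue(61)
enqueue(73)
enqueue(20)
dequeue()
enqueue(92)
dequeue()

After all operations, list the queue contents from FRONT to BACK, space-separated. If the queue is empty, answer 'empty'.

Answer: 20 92

Derivation:
enqueue(96): [96]
dequeue(): []
enqueue(36): [36]
dequeue(): []
enqueue(61): [61]
enqueue(73): [61, 73]
enqueue(20): [61, 73, 20]
dequeue(): [73, 20]
enqueue(92): [73, 20, 92]
dequeue(): [20, 92]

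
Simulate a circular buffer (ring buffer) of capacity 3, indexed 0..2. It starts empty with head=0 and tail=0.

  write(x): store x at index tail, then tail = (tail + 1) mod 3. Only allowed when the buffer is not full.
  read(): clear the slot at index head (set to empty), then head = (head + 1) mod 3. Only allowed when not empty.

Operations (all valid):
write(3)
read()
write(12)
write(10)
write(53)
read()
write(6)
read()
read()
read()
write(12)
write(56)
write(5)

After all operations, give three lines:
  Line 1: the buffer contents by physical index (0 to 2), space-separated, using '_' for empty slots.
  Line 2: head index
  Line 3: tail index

Answer: 56 5 12
2
2

Derivation:
write(3): buf=[3 _ _], head=0, tail=1, size=1
read(): buf=[_ _ _], head=1, tail=1, size=0
write(12): buf=[_ 12 _], head=1, tail=2, size=1
write(10): buf=[_ 12 10], head=1, tail=0, size=2
write(53): buf=[53 12 10], head=1, tail=1, size=3
read(): buf=[53 _ 10], head=2, tail=1, size=2
write(6): buf=[53 6 10], head=2, tail=2, size=3
read(): buf=[53 6 _], head=0, tail=2, size=2
read(): buf=[_ 6 _], head=1, tail=2, size=1
read(): buf=[_ _ _], head=2, tail=2, size=0
write(12): buf=[_ _ 12], head=2, tail=0, size=1
write(56): buf=[56 _ 12], head=2, tail=1, size=2
write(5): buf=[56 5 12], head=2, tail=2, size=3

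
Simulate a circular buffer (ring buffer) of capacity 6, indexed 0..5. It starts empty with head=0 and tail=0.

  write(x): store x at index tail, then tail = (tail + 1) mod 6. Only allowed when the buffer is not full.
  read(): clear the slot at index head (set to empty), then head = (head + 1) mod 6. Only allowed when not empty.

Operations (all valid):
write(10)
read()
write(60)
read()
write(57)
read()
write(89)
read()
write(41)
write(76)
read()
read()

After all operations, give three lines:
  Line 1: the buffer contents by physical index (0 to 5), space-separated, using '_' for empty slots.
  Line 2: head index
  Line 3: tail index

write(10): buf=[10 _ _ _ _ _], head=0, tail=1, size=1
read(): buf=[_ _ _ _ _ _], head=1, tail=1, size=0
write(60): buf=[_ 60 _ _ _ _], head=1, tail=2, size=1
read(): buf=[_ _ _ _ _ _], head=2, tail=2, size=0
write(57): buf=[_ _ 57 _ _ _], head=2, tail=3, size=1
read(): buf=[_ _ _ _ _ _], head=3, tail=3, size=0
write(89): buf=[_ _ _ 89 _ _], head=3, tail=4, size=1
read(): buf=[_ _ _ _ _ _], head=4, tail=4, size=0
write(41): buf=[_ _ _ _ 41 _], head=4, tail=5, size=1
write(76): buf=[_ _ _ _ 41 76], head=4, tail=0, size=2
read(): buf=[_ _ _ _ _ 76], head=5, tail=0, size=1
read(): buf=[_ _ _ _ _ _], head=0, tail=0, size=0

Answer: _ _ _ _ _ _
0
0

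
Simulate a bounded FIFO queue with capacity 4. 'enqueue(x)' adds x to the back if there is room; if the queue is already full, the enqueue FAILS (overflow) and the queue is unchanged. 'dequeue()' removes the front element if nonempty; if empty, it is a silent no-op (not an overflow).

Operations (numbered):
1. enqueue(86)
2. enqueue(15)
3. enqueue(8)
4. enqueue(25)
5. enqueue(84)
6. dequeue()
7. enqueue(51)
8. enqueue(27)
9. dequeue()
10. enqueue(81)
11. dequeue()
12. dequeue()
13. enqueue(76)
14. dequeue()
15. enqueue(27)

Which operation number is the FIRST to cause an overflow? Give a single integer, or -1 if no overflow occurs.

1. enqueue(86): size=1
2. enqueue(15): size=2
3. enqueue(8): size=3
4. enqueue(25): size=4
5. enqueue(84): size=4=cap → OVERFLOW (fail)
6. dequeue(): size=3
7. enqueue(51): size=4
8. enqueue(27): size=4=cap → OVERFLOW (fail)
9. dequeue(): size=3
10. enqueue(81): size=4
11. dequeue(): size=3
12. dequeue(): size=2
13. enqueue(76): size=3
14. dequeue(): size=2
15. enqueue(27): size=3

Answer: 5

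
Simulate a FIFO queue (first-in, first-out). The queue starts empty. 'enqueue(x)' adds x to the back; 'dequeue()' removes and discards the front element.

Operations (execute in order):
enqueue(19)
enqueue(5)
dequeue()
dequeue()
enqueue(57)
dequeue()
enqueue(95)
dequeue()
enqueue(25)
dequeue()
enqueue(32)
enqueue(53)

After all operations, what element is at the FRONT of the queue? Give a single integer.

Answer: 32

Derivation:
enqueue(19): queue = [19]
enqueue(5): queue = [19, 5]
dequeue(): queue = [5]
dequeue(): queue = []
enqueue(57): queue = [57]
dequeue(): queue = []
enqueue(95): queue = [95]
dequeue(): queue = []
enqueue(25): queue = [25]
dequeue(): queue = []
enqueue(32): queue = [32]
enqueue(53): queue = [32, 53]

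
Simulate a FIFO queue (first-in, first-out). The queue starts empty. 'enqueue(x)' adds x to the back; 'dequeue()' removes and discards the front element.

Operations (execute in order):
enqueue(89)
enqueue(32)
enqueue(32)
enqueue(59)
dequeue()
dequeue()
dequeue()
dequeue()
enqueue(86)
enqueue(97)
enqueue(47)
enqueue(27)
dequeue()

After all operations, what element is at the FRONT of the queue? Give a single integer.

Answer: 97

Derivation:
enqueue(89): queue = [89]
enqueue(32): queue = [89, 32]
enqueue(32): queue = [89, 32, 32]
enqueue(59): queue = [89, 32, 32, 59]
dequeue(): queue = [32, 32, 59]
dequeue(): queue = [32, 59]
dequeue(): queue = [59]
dequeue(): queue = []
enqueue(86): queue = [86]
enqueue(97): queue = [86, 97]
enqueue(47): queue = [86, 97, 47]
enqueue(27): queue = [86, 97, 47, 27]
dequeue(): queue = [97, 47, 27]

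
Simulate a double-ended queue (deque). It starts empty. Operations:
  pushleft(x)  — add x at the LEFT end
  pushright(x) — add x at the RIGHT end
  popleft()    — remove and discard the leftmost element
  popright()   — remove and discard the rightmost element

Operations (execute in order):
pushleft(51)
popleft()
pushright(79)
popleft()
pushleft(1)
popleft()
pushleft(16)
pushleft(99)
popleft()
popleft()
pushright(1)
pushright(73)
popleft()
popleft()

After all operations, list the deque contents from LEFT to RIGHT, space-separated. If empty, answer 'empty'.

Answer: empty

Derivation:
pushleft(51): [51]
popleft(): []
pushright(79): [79]
popleft(): []
pushleft(1): [1]
popleft(): []
pushleft(16): [16]
pushleft(99): [99, 16]
popleft(): [16]
popleft(): []
pushright(1): [1]
pushright(73): [1, 73]
popleft(): [73]
popleft(): []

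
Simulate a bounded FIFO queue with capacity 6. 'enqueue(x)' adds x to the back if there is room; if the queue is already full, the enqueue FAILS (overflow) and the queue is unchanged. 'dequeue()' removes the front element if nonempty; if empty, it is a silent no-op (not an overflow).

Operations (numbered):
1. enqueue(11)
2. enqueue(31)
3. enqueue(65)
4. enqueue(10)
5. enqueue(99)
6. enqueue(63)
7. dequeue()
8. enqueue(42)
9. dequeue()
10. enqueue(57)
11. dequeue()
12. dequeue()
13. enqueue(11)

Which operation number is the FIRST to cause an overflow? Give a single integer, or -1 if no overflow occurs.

1. enqueue(11): size=1
2. enqueue(31): size=2
3. enqueue(65): size=3
4. enqueue(10): size=4
5. enqueue(99): size=5
6. enqueue(63): size=6
7. dequeue(): size=5
8. enqueue(42): size=6
9. dequeue(): size=5
10. enqueue(57): size=6
11. dequeue(): size=5
12. dequeue(): size=4
13. enqueue(11): size=5

Answer: -1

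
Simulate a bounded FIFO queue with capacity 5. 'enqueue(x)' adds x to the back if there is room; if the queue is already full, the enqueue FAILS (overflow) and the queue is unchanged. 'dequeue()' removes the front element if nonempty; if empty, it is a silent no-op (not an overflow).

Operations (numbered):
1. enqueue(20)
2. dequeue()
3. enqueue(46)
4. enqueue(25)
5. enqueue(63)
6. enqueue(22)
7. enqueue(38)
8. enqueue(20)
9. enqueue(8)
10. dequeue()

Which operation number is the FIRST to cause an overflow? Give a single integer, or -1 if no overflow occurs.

1. enqueue(20): size=1
2. dequeue(): size=0
3. enqueue(46): size=1
4. enqueue(25): size=2
5. enqueue(63): size=3
6. enqueue(22): size=4
7. enqueue(38): size=5
8. enqueue(20): size=5=cap → OVERFLOW (fail)
9. enqueue(8): size=5=cap → OVERFLOW (fail)
10. dequeue(): size=4

Answer: 8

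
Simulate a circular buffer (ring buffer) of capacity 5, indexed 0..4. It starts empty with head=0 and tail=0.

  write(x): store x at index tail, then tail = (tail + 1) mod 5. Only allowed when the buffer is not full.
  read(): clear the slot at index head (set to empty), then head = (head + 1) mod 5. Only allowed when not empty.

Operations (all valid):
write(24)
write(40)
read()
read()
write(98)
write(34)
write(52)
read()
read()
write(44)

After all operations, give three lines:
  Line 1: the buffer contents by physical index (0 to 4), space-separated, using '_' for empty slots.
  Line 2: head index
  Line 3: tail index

write(24): buf=[24 _ _ _ _], head=0, tail=1, size=1
write(40): buf=[24 40 _ _ _], head=0, tail=2, size=2
read(): buf=[_ 40 _ _ _], head=1, tail=2, size=1
read(): buf=[_ _ _ _ _], head=2, tail=2, size=0
write(98): buf=[_ _ 98 _ _], head=2, tail=3, size=1
write(34): buf=[_ _ 98 34 _], head=2, tail=4, size=2
write(52): buf=[_ _ 98 34 52], head=2, tail=0, size=3
read(): buf=[_ _ _ 34 52], head=3, tail=0, size=2
read(): buf=[_ _ _ _ 52], head=4, tail=0, size=1
write(44): buf=[44 _ _ _ 52], head=4, tail=1, size=2

Answer: 44 _ _ _ 52
4
1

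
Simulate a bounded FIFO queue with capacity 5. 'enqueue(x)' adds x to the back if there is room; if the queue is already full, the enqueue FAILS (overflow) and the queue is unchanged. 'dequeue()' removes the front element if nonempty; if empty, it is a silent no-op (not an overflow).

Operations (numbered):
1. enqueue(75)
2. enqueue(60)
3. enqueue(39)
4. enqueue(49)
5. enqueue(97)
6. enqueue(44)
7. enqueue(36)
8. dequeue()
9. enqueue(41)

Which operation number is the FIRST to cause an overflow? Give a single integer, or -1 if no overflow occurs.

Answer: 6

Derivation:
1. enqueue(75): size=1
2. enqueue(60): size=2
3. enqueue(39): size=3
4. enqueue(49): size=4
5. enqueue(97): size=5
6. enqueue(44): size=5=cap → OVERFLOW (fail)
7. enqueue(36): size=5=cap → OVERFLOW (fail)
8. dequeue(): size=4
9. enqueue(41): size=5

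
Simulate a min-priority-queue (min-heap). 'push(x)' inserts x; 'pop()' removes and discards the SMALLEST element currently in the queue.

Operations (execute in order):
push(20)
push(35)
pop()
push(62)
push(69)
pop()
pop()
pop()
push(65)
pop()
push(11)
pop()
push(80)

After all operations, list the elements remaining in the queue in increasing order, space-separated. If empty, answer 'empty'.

push(20): heap contents = [20]
push(35): heap contents = [20, 35]
pop() → 20: heap contents = [35]
push(62): heap contents = [35, 62]
push(69): heap contents = [35, 62, 69]
pop() → 35: heap contents = [62, 69]
pop() → 62: heap contents = [69]
pop() → 69: heap contents = []
push(65): heap contents = [65]
pop() → 65: heap contents = []
push(11): heap contents = [11]
pop() → 11: heap contents = []
push(80): heap contents = [80]

Answer: 80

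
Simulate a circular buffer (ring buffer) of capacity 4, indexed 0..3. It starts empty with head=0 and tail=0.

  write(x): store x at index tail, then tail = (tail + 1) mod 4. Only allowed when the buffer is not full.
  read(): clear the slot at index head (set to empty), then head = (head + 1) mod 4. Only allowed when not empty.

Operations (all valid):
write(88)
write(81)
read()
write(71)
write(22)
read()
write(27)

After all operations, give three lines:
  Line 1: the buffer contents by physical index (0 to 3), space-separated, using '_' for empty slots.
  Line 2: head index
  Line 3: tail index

Answer: 27 _ 71 22
2
1

Derivation:
write(88): buf=[88 _ _ _], head=0, tail=1, size=1
write(81): buf=[88 81 _ _], head=0, tail=2, size=2
read(): buf=[_ 81 _ _], head=1, tail=2, size=1
write(71): buf=[_ 81 71 _], head=1, tail=3, size=2
write(22): buf=[_ 81 71 22], head=1, tail=0, size=3
read(): buf=[_ _ 71 22], head=2, tail=0, size=2
write(27): buf=[27 _ 71 22], head=2, tail=1, size=3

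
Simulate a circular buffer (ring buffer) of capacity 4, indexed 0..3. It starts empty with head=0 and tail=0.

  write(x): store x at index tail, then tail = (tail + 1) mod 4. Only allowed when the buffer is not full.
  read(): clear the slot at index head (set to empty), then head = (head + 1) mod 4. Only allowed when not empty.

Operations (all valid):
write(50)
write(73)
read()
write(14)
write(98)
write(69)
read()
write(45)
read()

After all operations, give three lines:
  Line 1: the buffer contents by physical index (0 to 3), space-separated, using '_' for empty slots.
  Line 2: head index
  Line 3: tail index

write(50): buf=[50 _ _ _], head=0, tail=1, size=1
write(73): buf=[50 73 _ _], head=0, tail=2, size=2
read(): buf=[_ 73 _ _], head=1, tail=2, size=1
write(14): buf=[_ 73 14 _], head=1, tail=3, size=2
write(98): buf=[_ 73 14 98], head=1, tail=0, size=3
write(69): buf=[69 73 14 98], head=1, tail=1, size=4
read(): buf=[69 _ 14 98], head=2, tail=1, size=3
write(45): buf=[69 45 14 98], head=2, tail=2, size=4
read(): buf=[69 45 _ 98], head=3, tail=2, size=3

Answer: 69 45 _ 98
3
2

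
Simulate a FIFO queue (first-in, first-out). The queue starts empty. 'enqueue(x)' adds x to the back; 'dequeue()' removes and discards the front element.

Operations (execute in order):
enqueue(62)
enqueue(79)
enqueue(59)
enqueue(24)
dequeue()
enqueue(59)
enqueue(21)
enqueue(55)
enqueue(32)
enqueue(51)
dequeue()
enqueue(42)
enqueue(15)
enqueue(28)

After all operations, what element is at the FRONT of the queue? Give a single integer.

enqueue(62): queue = [62]
enqueue(79): queue = [62, 79]
enqueue(59): queue = [62, 79, 59]
enqueue(24): queue = [62, 79, 59, 24]
dequeue(): queue = [79, 59, 24]
enqueue(59): queue = [79, 59, 24, 59]
enqueue(21): queue = [79, 59, 24, 59, 21]
enqueue(55): queue = [79, 59, 24, 59, 21, 55]
enqueue(32): queue = [79, 59, 24, 59, 21, 55, 32]
enqueue(51): queue = [79, 59, 24, 59, 21, 55, 32, 51]
dequeue(): queue = [59, 24, 59, 21, 55, 32, 51]
enqueue(42): queue = [59, 24, 59, 21, 55, 32, 51, 42]
enqueue(15): queue = [59, 24, 59, 21, 55, 32, 51, 42, 15]
enqueue(28): queue = [59, 24, 59, 21, 55, 32, 51, 42, 15, 28]

Answer: 59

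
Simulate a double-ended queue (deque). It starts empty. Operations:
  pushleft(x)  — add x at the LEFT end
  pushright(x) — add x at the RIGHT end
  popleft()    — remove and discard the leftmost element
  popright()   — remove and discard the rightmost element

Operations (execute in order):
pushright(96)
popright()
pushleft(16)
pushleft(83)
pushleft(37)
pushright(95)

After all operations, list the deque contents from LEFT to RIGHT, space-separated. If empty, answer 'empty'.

Answer: 37 83 16 95

Derivation:
pushright(96): [96]
popright(): []
pushleft(16): [16]
pushleft(83): [83, 16]
pushleft(37): [37, 83, 16]
pushright(95): [37, 83, 16, 95]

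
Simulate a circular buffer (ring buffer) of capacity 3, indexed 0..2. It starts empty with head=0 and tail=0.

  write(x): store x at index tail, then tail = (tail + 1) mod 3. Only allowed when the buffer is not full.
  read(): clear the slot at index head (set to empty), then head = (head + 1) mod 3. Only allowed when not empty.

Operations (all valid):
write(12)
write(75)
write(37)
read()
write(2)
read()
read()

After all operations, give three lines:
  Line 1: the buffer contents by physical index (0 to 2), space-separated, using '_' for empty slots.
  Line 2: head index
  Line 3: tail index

Answer: 2 _ _
0
1

Derivation:
write(12): buf=[12 _ _], head=0, tail=1, size=1
write(75): buf=[12 75 _], head=0, tail=2, size=2
write(37): buf=[12 75 37], head=0, tail=0, size=3
read(): buf=[_ 75 37], head=1, tail=0, size=2
write(2): buf=[2 75 37], head=1, tail=1, size=3
read(): buf=[2 _ 37], head=2, tail=1, size=2
read(): buf=[2 _ _], head=0, tail=1, size=1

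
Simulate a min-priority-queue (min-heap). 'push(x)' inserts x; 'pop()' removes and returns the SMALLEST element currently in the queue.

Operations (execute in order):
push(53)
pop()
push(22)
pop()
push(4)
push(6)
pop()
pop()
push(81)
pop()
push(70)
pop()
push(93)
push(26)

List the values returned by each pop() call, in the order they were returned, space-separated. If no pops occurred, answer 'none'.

push(53): heap contents = [53]
pop() → 53: heap contents = []
push(22): heap contents = [22]
pop() → 22: heap contents = []
push(4): heap contents = [4]
push(6): heap contents = [4, 6]
pop() → 4: heap contents = [6]
pop() → 6: heap contents = []
push(81): heap contents = [81]
pop() → 81: heap contents = []
push(70): heap contents = [70]
pop() → 70: heap contents = []
push(93): heap contents = [93]
push(26): heap contents = [26, 93]

Answer: 53 22 4 6 81 70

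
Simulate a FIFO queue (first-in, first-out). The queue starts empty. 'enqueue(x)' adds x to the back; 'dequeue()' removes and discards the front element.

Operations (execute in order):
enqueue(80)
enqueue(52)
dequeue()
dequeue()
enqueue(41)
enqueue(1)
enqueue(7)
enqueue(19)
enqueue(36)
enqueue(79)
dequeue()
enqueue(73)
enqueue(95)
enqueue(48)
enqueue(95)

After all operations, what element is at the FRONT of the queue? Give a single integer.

Answer: 1

Derivation:
enqueue(80): queue = [80]
enqueue(52): queue = [80, 52]
dequeue(): queue = [52]
dequeue(): queue = []
enqueue(41): queue = [41]
enqueue(1): queue = [41, 1]
enqueue(7): queue = [41, 1, 7]
enqueue(19): queue = [41, 1, 7, 19]
enqueue(36): queue = [41, 1, 7, 19, 36]
enqueue(79): queue = [41, 1, 7, 19, 36, 79]
dequeue(): queue = [1, 7, 19, 36, 79]
enqueue(73): queue = [1, 7, 19, 36, 79, 73]
enqueue(95): queue = [1, 7, 19, 36, 79, 73, 95]
enqueue(48): queue = [1, 7, 19, 36, 79, 73, 95, 48]
enqueue(95): queue = [1, 7, 19, 36, 79, 73, 95, 48, 95]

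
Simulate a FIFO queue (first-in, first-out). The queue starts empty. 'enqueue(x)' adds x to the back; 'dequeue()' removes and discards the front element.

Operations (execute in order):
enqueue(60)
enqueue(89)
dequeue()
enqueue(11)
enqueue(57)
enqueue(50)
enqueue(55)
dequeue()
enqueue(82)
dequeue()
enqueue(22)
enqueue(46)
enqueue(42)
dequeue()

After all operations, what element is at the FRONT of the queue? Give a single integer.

enqueue(60): queue = [60]
enqueue(89): queue = [60, 89]
dequeue(): queue = [89]
enqueue(11): queue = [89, 11]
enqueue(57): queue = [89, 11, 57]
enqueue(50): queue = [89, 11, 57, 50]
enqueue(55): queue = [89, 11, 57, 50, 55]
dequeue(): queue = [11, 57, 50, 55]
enqueue(82): queue = [11, 57, 50, 55, 82]
dequeue(): queue = [57, 50, 55, 82]
enqueue(22): queue = [57, 50, 55, 82, 22]
enqueue(46): queue = [57, 50, 55, 82, 22, 46]
enqueue(42): queue = [57, 50, 55, 82, 22, 46, 42]
dequeue(): queue = [50, 55, 82, 22, 46, 42]

Answer: 50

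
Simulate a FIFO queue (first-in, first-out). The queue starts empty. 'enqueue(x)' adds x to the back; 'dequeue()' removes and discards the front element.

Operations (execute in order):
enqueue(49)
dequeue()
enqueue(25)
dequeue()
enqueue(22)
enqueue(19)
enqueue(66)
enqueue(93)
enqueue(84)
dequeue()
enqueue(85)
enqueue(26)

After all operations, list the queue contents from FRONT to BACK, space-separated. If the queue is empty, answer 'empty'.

enqueue(49): [49]
dequeue(): []
enqueue(25): [25]
dequeue(): []
enqueue(22): [22]
enqueue(19): [22, 19]
enqueue(66): [22, 19, 66]
enqueue(93): [22, 19, 66, 93]
enqueue(84): [22, 19, 66, 93, 84]
dequeue(): [19, 66, 93, 84]
enqueue(85): [19, 66, 93, 84, 85]
enqueue(26): [19, 66, 93, 84, 85, 26]

Answer: 19 66 93 84 85 26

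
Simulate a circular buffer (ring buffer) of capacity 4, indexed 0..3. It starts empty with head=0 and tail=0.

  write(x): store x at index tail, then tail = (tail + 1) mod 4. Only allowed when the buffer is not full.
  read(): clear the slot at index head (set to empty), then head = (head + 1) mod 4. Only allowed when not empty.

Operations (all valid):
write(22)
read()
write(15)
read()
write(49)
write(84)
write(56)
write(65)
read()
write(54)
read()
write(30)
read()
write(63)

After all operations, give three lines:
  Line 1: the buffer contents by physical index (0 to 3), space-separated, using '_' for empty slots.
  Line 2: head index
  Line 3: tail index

write(22): buf=[22 _ _ _], head=0, tail=1, size=1
read(): buf=[_ _ _ _], head=1, tail=1, size=0
write(15): buf=[_ 15 _ _], head=1, tail=2, size=1
read(): buf=[_ _ _ _], head=2, tail=2, size=0
write(49): buf=[_ _ 49 _], head=2, tail=3, size=1
write(84): buf=[_ _ 49 84], head=2, tail=0, size=2
write(56): buf=[56 _ 49 84], head=2, tail=1, size=3
write(65): buf=[56 65 49 84], head=2, tail=2, size=4
read(): buf=[56 65 _ 84], head=3, tail=2, size=3
write(54): buf=[56 65 54 84], head=3, tail=3, size=4
read(): buf=[56 65 54 _], head=0, tail=3, size=3
write(30): buf=[56 65 54 30], head=0, tail=0, size=4
read(): buf=[_ 65 54 30], head=1, tail=0, size=3
write(63): buf=[63 65 54 30], head=1, tail=1, size=4

Answer: 63 65 54 30
1
1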